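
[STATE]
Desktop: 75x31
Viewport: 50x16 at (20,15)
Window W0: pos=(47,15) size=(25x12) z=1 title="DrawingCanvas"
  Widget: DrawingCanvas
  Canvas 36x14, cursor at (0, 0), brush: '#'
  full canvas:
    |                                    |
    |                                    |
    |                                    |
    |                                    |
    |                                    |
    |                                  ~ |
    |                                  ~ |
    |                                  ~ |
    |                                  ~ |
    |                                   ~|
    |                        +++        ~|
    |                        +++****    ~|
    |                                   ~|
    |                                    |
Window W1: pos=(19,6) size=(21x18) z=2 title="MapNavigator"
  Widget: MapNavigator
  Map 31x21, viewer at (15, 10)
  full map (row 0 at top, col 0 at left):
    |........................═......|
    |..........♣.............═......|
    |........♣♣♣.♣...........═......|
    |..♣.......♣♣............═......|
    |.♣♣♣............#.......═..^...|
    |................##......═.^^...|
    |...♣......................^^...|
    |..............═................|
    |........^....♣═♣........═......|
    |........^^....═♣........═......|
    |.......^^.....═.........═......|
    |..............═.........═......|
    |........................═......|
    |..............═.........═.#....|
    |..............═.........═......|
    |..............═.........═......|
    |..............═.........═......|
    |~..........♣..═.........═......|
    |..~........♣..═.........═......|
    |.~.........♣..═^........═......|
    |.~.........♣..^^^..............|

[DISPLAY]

..^^....═♣........═┃       ┏━━━━━━━━━━━━━━━━━━━━━━
.^^.....═@........═┃       ┃ DrawingCanvas        
........═.........═┃       ┠──────────────────────
..................═┃       ┃+                     
........═.........═┃       ┃                      
........═.........═┃       ┃                      
........═.........═┃       ┃                      
........═.........═┃       ┃                      
━━━━━━━━━━━━━━━━━━━┛       ┃                      
                           ┃                      
                           ┃                      
                           ┗━━━━━━━━━━━━━━━━━━━━━━
                                                  
                                                  
                                                  
                                                  


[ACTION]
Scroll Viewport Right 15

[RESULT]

...═♣........═┃       ┏━━━━━━━━━━━━━━━━━━━━━━━┓   
...═@........═┃       ┃ DrawingCanvas         ┃   
...═.........═┃       ┠───────────────────────┨   
.............═┃       ┃+                      ┃   
...═.........═┃       ┃                       ┃   
...═.........═┃       ┃                       ┃   
...═.........═┃       ┃                       ┃   
...═.........═┃       ┃                       ┃   
━━━━━━━━━━━━━━┛       ┃                       ┃   
                      ┃                       ┃   
                      ┃                       ┃   
                      ┗━━━━━━━━━━━━━━━━━━━━━━━┛   
                                                  
                                                  
                                                  
                                                  


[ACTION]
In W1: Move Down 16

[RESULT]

♣..═^........═┃       ┏━━━━━━━━━━━━━━━━━━━━━━━┓   
♣..^@^........┃       ┃ DrawingCanvas         ┃   
              ┃       ┠───────────────────────┨   
              ┃       ┃+                      ┃   
              ┃       ┃                       ┃   
              ┃       ┃                       ┃   
              ┃       ┃                       ┃   
              ┃       ┃                       ┃   
━━━━━━━━━━━━━━┛       ┃                       ┃   
                      ┃                       ┃   
                      ┃                       ┃   
                      ┗━━━━━━━━━━━━━━━━━━━━━━━┛   
                                                  
                                                  
                                                  
                                                  


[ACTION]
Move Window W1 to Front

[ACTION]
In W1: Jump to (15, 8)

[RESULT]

...═..........┃       ┏━━━━━━━━━━━━━━━━━━━━━━━┓   
..♣═@........═┃       ┃ DrawingCanvas         ┃   
...═♣........═┃       ┠───────────────────────┨   
...═.........═┃       ┃+                      ┃   
...═.........═┃       ┃                       ┃   
.............═┃       ┃                       ┃   
...═.........═┃       ┃                       ┃   
...═.........═┃       ┃                       ┃   
━━━━━━━━━━━━━━┛       ┃                       ┃   
                      ┃                       ┃   
                      ┃                       ┃   
                      ┗━━━━━━━━━━━━━━━━━━━━━━━┛   
                                                  
                                                  
                                                  
                                                  


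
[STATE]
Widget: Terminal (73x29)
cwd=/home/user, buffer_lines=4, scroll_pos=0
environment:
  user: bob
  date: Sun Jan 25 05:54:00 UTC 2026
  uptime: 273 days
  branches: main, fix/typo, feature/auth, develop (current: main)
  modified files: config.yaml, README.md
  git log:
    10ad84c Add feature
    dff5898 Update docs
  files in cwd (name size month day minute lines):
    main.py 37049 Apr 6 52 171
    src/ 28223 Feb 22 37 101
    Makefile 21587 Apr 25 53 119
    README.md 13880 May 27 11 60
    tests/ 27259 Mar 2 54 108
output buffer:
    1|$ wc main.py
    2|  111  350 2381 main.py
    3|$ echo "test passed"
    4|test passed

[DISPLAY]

$ wc main.py                                                             
  111  350 2381 main.py                                                  
$ echo "test passed"                                                     
test passed                                                              
$ █                                                                      
                                                                         
                                                                         
                                                                         
                                                                         
                                                                         
                                                                         
                                                                         
                                                                         
                                                                         
                                                                         
                                                                         
                                                                         
                                                                         
                                                                         
                                                                         
                                                                         
                                                                         
                                                                         
                                                                         
                                                                         
                                                                         
                                                                         
                                                                         
                                                                         


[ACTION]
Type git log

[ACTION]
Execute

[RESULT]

$ wc main.py                                                             
  111  350 2381 main.py                                                  
$ echo "test passed"                                                     
test passed                                                              
$ git log                                                                
10ad84c Add feature                                                      
dff5898 Update docs                                                      
$ █                                                                      
                                                                         
                                                                         
                                                                         
                                                                         
                                                                         
                                                                         
                                                                         
                                                                         
                                                                         
                                                                         
                                                                         
                                                                         
                                                                         
                                                                         
                                                                         
                                                                         
                                                                         
                                                                         
                                                                         
                                                                         
                                                                         


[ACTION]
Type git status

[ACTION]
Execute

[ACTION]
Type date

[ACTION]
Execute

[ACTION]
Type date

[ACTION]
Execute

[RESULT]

$ wc main.py                                                             
  111  350 2381 main.py                                                  
$ echo "test passed"                                                     
test passed                                                              
$ git log                                                                
10ad84c Add feature                                                      
dff5898 Update docs                                                      
$ git status                                                             
On branch main                                                           
Changes not staged for commit:                                           
                                                                         
        modified:   config.yaml                                          
        modified:   README.md                                            
$ date                                                                   
Sun Jan 25 05:54:00 UTC 2026                                             
$ date                                                                   
Sun Jan 25 05:54:00 UTC 2026                                             
$ █                                                                      
                                                                         
                                                                         
                                                                         
                                                                         
                                                                         
                                                                         
                                                                         
                                                                         
                                                                         
                                                                         
                                                                         


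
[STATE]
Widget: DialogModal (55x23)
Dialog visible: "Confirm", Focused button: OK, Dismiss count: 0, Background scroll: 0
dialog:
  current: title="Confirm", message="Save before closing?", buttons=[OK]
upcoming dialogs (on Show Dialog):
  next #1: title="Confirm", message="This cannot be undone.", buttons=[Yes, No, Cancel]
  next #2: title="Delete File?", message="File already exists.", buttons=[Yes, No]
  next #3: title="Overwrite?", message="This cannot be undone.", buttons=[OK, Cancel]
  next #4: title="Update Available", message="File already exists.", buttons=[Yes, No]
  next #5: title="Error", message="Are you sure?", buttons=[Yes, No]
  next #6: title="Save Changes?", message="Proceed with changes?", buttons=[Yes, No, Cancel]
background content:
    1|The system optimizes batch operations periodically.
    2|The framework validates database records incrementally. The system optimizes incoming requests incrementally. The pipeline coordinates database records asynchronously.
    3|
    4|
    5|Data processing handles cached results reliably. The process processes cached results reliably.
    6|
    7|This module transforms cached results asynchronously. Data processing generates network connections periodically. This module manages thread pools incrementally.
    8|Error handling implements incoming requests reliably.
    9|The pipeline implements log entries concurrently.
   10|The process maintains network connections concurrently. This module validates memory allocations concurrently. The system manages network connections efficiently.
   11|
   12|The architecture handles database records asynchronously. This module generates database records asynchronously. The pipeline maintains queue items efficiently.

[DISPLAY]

The system optimizes batch operations periodically.    
The framework validates database records incrementally.
                                                       
                                                       
Data processing handles cached results reliably. The pr
                                                       
This module transforms cached results asynchronously. D
Error handling implements incoming requests reliably.  
The pipeline implements log entries concurrently.      
The process mai┌──────────────────────┐ns concurrently.
               │       Confirm        │                
The architectur│ Save before closing? │ds asynchronousl
               │         [OK]         │                
               └──────────────────────┘                
                                                       
                                                       
                                                       
                                                       
                                                       
                                                       
                                                       
                                                       
                                                       


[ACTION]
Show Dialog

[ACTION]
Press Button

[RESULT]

The system optimizes batch operations periodically.    
The framework validates database records incrementally.
                                                       
                                                       
Data processing handles cached results reliably. The pr
                                                       
This module transforms cached results asynchronously. D
Error handling implements incoming requests reliably.  
The pipeline implements log entries concurrently.      
The process maintains network connections concurrently.
                                                       
The architecture handles database records asynchronousl
                                                       
                                                       
                                                       
                                                       
                                                       
                                                       
                                                       
                                                       
                                                       
                                                       
                                                       


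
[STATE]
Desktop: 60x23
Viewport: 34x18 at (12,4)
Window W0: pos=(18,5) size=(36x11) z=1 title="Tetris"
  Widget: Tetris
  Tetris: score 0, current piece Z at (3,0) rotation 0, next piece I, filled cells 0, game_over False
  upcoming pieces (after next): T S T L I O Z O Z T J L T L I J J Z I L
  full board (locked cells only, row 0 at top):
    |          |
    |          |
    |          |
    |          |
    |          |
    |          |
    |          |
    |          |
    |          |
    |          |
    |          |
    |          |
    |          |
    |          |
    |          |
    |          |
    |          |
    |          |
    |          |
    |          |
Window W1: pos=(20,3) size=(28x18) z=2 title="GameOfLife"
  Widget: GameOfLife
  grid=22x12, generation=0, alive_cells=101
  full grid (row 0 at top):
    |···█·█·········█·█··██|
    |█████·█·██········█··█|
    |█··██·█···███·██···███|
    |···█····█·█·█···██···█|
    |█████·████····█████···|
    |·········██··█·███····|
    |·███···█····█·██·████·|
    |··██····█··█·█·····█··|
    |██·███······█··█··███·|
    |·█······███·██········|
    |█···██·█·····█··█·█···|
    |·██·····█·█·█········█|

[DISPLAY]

        ┃ GameOfLife              
      ┏━┠─────────────────────────
      ┃ ┃Gen: 0                   
      ┠─┃···█·█·········█·█··██   
      ┃ ┃█████·█·██········█··█   
      ┃ ┃█··██·█···███·██···███   
      ┃ ┃···█····█·█·█···██···█   
      ┃ ┃█████·████····█████···   
      ┃ ┃·········██··█·███····   
      ┃ ┃·███···█····█·██·████·   
      ┃ ┃··██····█··█·█·····█··   
      ┗━┃██·███······█··█··███·   
        ┃·█······███·██········   
        ┃█···██·█·····█··█·█···   
        ┃·██·····█·█·█········█   
        ┃                         
        ┗━━━━━━━━━━━━━━━━━━━━━━━━━
                                  


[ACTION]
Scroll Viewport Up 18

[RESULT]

                                  
                                  
                                  
        ┏━━━━━━━━━━━━━━━━━━━━━━━━━
        ┃ GameOfLife              
      ┏━┠─────────────────────────
      ┃ ┃Gen: 0                   
      ┠─┃···█·█·········█·█··██   
      ┃ ┃█████·█·██········█··█   
      ┃ ┃█··██·█···███·██···███   
      ┃ ┃···█····█·█·█···██···█   
      ┃ ┃█████·████····█████···   
      ┃ ┃·········██··█·███····   
      ┃ ┃·███···█····█·██·████·   
      ┃ ┃··██····█··█·█·····█··   
      ┗━┃██·███······█··█··███·   
        ┃·█······███·██········   
        ┃█···██·█·····█··█·█···   


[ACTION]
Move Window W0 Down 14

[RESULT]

                                  
                                  
                                  
        ┏━━━━━━━━━━━━━━━━━━━━━━━━━
        ┃ GameOfLife              
        ┠─────────────────────────
        ┃Gen: 0                   
        ┃···█·█·········█·█··██   
        ┃█████·█·██········█··█   
        ┃█··██·█···███·██···███   
        ┃···█····█·█·█···██···█   
        ┃█████·████····█████···   
      ┏━┃·········██··█·███····   
      ┃ ┃·███···█····█·██·████·   
      ┠─┃··██····█··█·█·····█··   
      ┃ ┃██·███······█··█··███·   
      ┃ ┃·█······███·██········   
      ┃ ┃█···██·█·····█··█·█···   


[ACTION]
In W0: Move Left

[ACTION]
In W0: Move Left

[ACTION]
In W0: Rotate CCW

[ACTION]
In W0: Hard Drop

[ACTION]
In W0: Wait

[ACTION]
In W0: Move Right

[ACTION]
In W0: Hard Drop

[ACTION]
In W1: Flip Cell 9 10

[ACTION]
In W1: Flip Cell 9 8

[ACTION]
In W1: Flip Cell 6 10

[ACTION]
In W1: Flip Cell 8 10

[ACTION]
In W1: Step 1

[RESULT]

                                  
                                  
                                  
        ┏━━━━━━━━━━━━━━━━━━━━━━━━━
        ┃ GameOfLife              
        ┠─────────────────────────
        ┃Gen: 1                   
        ┃·█·█·█··············██   
        ┃██····██·███··███·█···   
        ┃█·······█·█·██·█████·█   
        ┃█·····█·█·█·█······█·█   
        ┃·████··█···█·██···█···   
      ┏━┃█···█·█···██·█········   
      ┃ ┃·█·█····█·█·█··█·█·██·   
      ┠─┃█········██··█·███····   
      ┃ ┃██·██····██···█···███·   
      ┃ ┃·███··█····████··██···   
      ┃ ┃█·█·····██·█·█········   


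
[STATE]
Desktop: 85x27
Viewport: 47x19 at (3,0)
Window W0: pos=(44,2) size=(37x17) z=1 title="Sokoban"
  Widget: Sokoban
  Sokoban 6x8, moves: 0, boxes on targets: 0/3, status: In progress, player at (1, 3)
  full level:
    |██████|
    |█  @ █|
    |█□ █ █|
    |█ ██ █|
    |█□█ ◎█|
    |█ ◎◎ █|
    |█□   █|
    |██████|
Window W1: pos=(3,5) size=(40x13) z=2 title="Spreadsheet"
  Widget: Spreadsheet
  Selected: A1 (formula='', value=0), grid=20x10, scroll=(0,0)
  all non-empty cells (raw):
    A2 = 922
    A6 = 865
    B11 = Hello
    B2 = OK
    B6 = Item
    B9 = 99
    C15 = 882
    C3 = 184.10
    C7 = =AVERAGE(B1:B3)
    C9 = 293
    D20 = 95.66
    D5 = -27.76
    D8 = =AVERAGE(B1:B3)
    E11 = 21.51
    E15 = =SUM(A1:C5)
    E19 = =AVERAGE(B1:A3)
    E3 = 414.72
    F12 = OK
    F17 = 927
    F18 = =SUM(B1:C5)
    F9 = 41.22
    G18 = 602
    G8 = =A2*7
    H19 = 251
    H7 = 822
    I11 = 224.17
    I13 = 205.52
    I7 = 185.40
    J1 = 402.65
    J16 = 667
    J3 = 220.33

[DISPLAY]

                                               
                                               
                                         ┏━━━━━
                                         ┃ Soko
                                         ┠─────
┏━━━━━━━━━━━━━━━━━━━━━━━━━━━━━━━━━━━━━━┓ ┃█████
┃ Spreadsheet                          ┃ ┃█  @ 
┠──────────────────────────────────────┨ ┃█□ █ 
┃A1:                                   ┃ ┃█ ██ 
┃       A       B       C       D      ┃ ┃█□█ ◎
┃--------------------------------------┃ ┃█ ◎◎ 
┃  1      [0]       0       0       0  ┃ ┃█□   
┃  2      922OK             0       0  ┃ ┃█████
┃  3        0       0  184.10       0  ┃ ┃Moves
┃  4        0       0       0       0  ┃ ┃     
┃  5        0       0       0  -27.76  ┃ ┃     
┃  6      865Item           0       0  ┃ ┃     
┗━━━━━━━━━━━━━━━━━━━━━━━━━━━━━━━━━━━━━━┛ ┃     
                                         ┗━━━━━


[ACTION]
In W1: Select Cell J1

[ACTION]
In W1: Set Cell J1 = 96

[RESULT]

                                               
                                               
                                         ┏━━━━━
                                         ┃ Soko
                                         ┠─────
┏━━━━━━━━━━━━━━━━━━━━━━━━━━━━━━━━━━━━━━┓ ┃█████
┃ Spreadsheet                          ┃ ┃█  @ 
┠──────────────────────────────────────┨ ┃█□ █ 
┃J1: 96                                ┃ ┃█ ██ 
┃       A       B       C       D      ┃ ┃█□█ ◎
┃--------------------------------------┃ ┃█ ◎◎ 
┃  1        0       0       0       0  ┃ ┃█□   
┃  2      922OK             0       0  ┃ ┃█████
┃  3        0       0  184.10       0  ┃ ┃Moves
┃  4        0       0       0       0  ┃ ┃     
┃  5        0       0       0  -27.76  ┃ ┃     
┃  6      865Item           0       0  ┃ ┃     
┗━━━━━━━━━━━━━━━━━━━━━━━━━━━━━━━━━━━━━━┛ ┃     
                                         ┗━━━━━


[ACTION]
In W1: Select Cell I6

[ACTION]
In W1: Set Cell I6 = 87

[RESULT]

                                               
                                               
                                         ┏━━━━━
                                         ┃ Soko
                                         ┠─────
┏━━━━━━━━━━━━━━━━━━━━━━━━━━━━━━━━━━━━━━┓ ┃█████
┃ Spreadsheet                          ┃ ┃█  @ 
┠──────────────────────────────────────┨ ┃█□ █ 
┃I6: 87                                ┃ ┃█ ██ 
┃       A       B       C       D      ┃ ┃█□█ ◎
┃--------------------------------------┃ ┃█ ◎◎ 
┃  1        0       0       0       0  ┃ ┃█□   
┃  2      922OK             0       0  ┃ ┃█████
┃  3        0       0  184.10       0  ┃ ┃Moves
┃  4        0       0       0       0  ┃ ┃     
┃  5        0       0       0  -27.76  ┃ ┃     
┃  6      865Item           0       0  ┃ ┃     
┗━━━━━━━━━━━━━━━━━━━━━━━━━━━━━━━━━━━━━━┛ ┃     
                                         ┗━━━━━


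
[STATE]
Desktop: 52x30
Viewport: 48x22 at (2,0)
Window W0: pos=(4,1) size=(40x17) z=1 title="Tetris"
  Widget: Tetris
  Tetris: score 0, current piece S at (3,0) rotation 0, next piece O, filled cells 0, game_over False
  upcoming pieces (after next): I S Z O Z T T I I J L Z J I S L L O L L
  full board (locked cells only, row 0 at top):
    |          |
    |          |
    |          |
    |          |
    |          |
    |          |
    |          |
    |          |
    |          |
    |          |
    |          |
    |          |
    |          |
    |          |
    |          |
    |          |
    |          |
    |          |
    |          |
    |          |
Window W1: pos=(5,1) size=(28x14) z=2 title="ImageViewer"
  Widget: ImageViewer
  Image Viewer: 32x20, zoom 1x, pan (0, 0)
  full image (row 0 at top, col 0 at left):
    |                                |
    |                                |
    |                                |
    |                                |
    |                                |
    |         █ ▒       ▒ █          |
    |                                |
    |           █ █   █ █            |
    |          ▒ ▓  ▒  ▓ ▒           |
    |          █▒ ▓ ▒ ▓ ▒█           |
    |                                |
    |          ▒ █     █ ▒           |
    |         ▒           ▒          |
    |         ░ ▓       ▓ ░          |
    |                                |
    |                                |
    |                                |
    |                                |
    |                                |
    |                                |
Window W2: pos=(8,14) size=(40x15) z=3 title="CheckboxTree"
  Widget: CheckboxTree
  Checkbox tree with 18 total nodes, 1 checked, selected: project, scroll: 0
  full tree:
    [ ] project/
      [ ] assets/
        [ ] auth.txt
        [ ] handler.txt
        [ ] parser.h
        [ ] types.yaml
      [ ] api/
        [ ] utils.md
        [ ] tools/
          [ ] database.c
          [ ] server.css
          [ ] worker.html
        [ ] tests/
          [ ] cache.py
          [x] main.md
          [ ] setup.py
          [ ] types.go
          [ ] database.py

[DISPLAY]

                                                
  ┏┏━━━━━━━━━━━━━━━━━━━━━━━━━━┓━━━━━━━━━━┓      
  ┃┃ ImageViewer              ┃          ┃      
  ┠┠──────────────────────────┨──────────┨      
  ┃┃                          ┃          ┃      
  ┃┃                          ┃          ┃      
  ┃┃                          ┃          ┃      
  ┃┃                          ┃          ┃      
  ┃┃                          ┃          ┃      
  ┃┃         █ ▒       ▒ █    ┃          ┃      
  ┃┃                          ┃          ┃      
  ┃┃           █ █   █ █      ┃          ┃      
  ┃┃          ▒ ▓  ▒  ▓ ▒     ┃          ┃      
  ┃┃          █▒ ▓ ▒ ▓ ▒█     ┃          ┃      
  ┃┗━━┏━━━━━━━━━━━━━━━━━━━━━━━━━━━━━━━━━━━━━━┓  
  ┃   ┃ CheckboxTree                         ┃  
  ┃   ┠──────────────────────────────────────┨  
  ┗━━━┃>[-] project/                         ┃  
      ┃   [ ] assets/                        ┃  
      ┃     [ ] auth.txt                     ┃  
      ┃     [ ] handler.txt                  ┃  
      ┃     [ ] parser.h                     ┃  


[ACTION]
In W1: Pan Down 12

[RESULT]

                                                
  ┏┏━━━━━━━━━━━━━━━━━━━━━━━━━━┓━━━━━━━━━━┓      
  ┃┃ ImageViewer              ┃          ┃      
  ┠┠──────────────────────────┨──────────┨      
  ┃┃         ▒           ▒    ┃          ┃      
  ┃┃         ░ ▓       ▓ ░    ┃          ┃      
  ┃┃                          ┃          ┃      
  ┃┃                          ┃          ┃      
  ┃┃                          ┃          ┃      
  ┃┃                          ┃          ┃      
  ┃┃                          ┃          ┃      
  ┃┃                          ┃          ┃      
  ┃┃                          ┃          ┃      
  ┃┃                          ┃          ┃      
  ┃┗━━┏━━━━━━━━━━━━━━━━━━━━━━━━━━━━━━━━━━━━━━┓  
  ┃   ┃ CheckboxTree                         ┃  
  ┃   ┠──────────────────────────────────────┨  
  ┗━━━┃>[-] project/                         ┃  
      ┃   [ ] assets/                        ┃  
      ┃     [ ] auth.txt                     ┃  
      ┃     [ ] handler.txt                  ┃  
      ┃     [ ] parser.h                     ┃  


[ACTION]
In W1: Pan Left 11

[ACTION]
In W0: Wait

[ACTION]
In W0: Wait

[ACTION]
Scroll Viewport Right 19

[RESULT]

                                                
┏┏━━━━━━━━━━━━━━━━━━━━━━━━━━┓━━━━━━━━━━┓        
┃┃ ImageViewer              ┃          ┃        
┠┠──────────────────────────┨──────────┨        
┃┃         ▒           ▒    ┃          ┃        
┃┃         ░ ▓       ▓ ░    ┃          ┃        
┃┃                          ┃          ┃        
┃┃                          ┃          ┃        
┃┃                          ┃          ┃        
┃┃                          ┃          ┃        
┃┃                          ┃          ┃        
┃┃                          ┃          ┃        
┃┃                          ┃          ┃        
┃┃                          ┃          ┃        
┃┗━━┏━━━━━━━━━━━━━━━━━━━━━━━━━━━━━━━━━━━━━━┓    
┃   ┃ CheckboxTree                         ┃    
┃   ┠──────────────────────────────────────┨    
┗━━━┃>[-] project/                         ┃    
    ┃   [ ] assets/                        ┃    
    ┃     [ ] auth.txt                     ┃    
    ┃     [ ] handler.txt                  ┃    
    ┃     [ ] parser.h                     ┃    


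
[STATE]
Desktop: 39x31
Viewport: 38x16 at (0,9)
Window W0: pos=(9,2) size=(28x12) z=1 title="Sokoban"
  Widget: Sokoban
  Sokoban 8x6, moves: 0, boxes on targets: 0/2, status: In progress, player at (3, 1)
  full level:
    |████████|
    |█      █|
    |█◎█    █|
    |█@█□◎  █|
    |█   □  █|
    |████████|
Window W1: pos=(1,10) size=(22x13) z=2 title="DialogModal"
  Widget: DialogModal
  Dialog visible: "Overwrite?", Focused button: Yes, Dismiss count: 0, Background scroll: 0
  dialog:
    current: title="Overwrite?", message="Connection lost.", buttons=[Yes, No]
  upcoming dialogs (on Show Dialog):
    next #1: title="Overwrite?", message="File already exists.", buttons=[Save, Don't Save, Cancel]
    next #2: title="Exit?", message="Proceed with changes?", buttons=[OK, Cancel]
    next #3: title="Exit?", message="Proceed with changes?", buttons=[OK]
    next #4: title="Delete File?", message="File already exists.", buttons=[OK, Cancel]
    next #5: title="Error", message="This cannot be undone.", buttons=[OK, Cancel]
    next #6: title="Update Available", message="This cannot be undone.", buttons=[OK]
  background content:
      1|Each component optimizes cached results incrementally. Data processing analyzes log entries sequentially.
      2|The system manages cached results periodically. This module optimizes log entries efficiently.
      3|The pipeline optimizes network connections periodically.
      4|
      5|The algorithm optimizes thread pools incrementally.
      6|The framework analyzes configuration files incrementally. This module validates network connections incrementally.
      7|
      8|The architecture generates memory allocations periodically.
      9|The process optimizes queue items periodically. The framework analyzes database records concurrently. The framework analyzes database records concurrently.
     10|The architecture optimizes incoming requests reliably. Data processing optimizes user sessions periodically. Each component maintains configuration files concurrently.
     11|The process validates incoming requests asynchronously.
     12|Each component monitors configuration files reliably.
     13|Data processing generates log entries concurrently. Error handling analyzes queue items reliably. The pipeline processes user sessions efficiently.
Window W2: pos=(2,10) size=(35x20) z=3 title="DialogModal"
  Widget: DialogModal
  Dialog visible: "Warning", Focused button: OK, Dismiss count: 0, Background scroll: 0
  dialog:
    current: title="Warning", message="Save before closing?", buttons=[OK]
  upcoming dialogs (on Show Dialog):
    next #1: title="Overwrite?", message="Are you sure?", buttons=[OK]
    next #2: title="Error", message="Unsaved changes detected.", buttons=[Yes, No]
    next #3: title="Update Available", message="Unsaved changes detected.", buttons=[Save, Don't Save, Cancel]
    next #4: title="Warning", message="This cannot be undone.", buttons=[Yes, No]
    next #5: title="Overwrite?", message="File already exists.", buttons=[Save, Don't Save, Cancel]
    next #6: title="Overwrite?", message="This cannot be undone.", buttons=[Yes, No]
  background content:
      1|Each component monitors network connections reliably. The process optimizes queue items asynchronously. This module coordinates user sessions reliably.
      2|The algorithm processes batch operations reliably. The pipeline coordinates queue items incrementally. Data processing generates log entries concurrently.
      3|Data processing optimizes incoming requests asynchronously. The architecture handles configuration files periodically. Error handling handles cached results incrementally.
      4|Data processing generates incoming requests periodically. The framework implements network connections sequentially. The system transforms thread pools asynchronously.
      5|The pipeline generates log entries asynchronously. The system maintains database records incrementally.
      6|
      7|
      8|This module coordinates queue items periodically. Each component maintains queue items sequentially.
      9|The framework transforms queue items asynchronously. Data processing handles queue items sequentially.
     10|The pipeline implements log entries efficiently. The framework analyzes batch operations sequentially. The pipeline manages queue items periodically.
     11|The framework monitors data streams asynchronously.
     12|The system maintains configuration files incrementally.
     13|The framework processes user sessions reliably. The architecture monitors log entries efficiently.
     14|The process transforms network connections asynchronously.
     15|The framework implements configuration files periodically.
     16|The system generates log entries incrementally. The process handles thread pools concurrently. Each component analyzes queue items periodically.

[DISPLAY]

         ┃█   □  █                  ┃ 
 ┏┏━━━━━━━━━━━━━━━━━━━━━━━━━━━━━━━━━┓ 
 ┃┃ DialogModal                     ┃ 
 ┠┠─────────────────────────────────┨ 
 ┃┃Each component monitors network c┃ 
 ┃┃The algorithm processes batch ope┃ 
 ┃┃Data processing optimizes incomin┃ 
 ┃┃Data processing generates incomin┃ 
 ┃┃The pipeline generates log entrie┃ 
 ┃┃    ┌──────────────────────┐     ┃ 
 ┃┃    │       Warning        │     ┃ 
 ┃┃This│ Save before closing? │e ite┃ 
 ┃┃The │         [OK]         │ue it┃ 
 ┗┃The └──────────────────────┘entri┃ 
  ┃The framework monitors data strea┃ 
  ┃The system maintains configuratio┃ 


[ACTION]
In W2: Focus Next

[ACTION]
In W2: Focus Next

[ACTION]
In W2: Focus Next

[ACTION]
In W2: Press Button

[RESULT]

         ┃█   □  █                  ┃ 
 ┏┏━━━━━━━━━━━━━━━━━━━━━━━━━━━━━━━━━┓ 
 ┃┃ DialogModal                     ┃ 
 ┠┠─────────────────────────────────┨ 
 ┃┃Each component monitors network c┃ 
 ┃┃The algorithm processes batch ope┃ 
 ┃┃Data processing optimizes incomin┃ 
 ┃┃Data processing generates incomin┃ 
 ┃┃The pipeline generates log entrie┃ 
 ┃┃                                 ┃ 
 ┃┃                                 ┃ 
 ┃┃This module coordinates queue ite┃ 
 ┃┃The framework transforms queue it┃ 
 ┗┃The pipeline implements log entri┃ 
  ┃The framework monitors data strea┃ 
  ┃The system maintains configuratio┃ 


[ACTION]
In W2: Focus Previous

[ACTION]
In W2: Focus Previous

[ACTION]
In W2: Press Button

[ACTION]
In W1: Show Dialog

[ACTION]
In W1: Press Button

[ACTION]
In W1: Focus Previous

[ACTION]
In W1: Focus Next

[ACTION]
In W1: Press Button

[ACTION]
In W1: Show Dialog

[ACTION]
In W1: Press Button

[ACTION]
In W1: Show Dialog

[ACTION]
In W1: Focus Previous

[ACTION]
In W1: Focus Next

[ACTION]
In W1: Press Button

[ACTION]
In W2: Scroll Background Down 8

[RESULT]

         ┃█   □  █                  ┃ 
 ┏┏━━━━━━━━━━━━━━━━━━━━━━━━━━━━━━━━━┓ 
 ┃┃ DialogModal                     ┃ 
 ┠┠─────────────────────────────────┨ 
 ┃┃The framework transforms queue it┃ 
 ┃┃The pipeline implements log entri┃ 
 ┃┃The framework monitors data strea┃ 
 ┃┃The system maintains configuratio┃ 
 ┃┃The framework processes user sess┃ 
 ┃┃The process transforms network co┃ 
 ┃┃The framework implements configur┃ 
 ┃┃The system generates log entries ┃ 
 ┃┃                                 ┃ 
 ┗┃                                 ┃ 
  ┃                                 ┃ 
  ┃                                 ┃ 
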